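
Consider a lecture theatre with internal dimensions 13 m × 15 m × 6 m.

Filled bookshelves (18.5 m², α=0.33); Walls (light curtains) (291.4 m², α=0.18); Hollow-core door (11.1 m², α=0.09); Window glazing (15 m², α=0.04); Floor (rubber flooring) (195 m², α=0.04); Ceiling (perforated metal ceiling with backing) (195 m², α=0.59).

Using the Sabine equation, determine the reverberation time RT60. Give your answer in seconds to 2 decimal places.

1.03 seconds

A = Σ Sᵢαᵢ = 18.5×0.33 + 291.4×0.18 + 11.1×0.09 + 15×0.04 + 195×0.04 + 195×0.59 = 183.006 sabins.
V = 13·15·6 = 1170 m³.
Sabine: RT60 = 0.161 × 1170 / 183.006 = 1.03 s.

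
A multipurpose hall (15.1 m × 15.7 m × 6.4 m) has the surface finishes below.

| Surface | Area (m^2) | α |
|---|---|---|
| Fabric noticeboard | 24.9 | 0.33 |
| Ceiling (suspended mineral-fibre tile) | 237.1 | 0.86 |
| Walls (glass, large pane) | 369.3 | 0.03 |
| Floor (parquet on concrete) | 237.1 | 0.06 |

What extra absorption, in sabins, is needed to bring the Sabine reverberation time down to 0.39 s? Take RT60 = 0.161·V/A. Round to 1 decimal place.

Total absorption A₁ = 24.9*0.33 + 237.1*0.86 + 369.3*0.03 + 237.1*0.06
  = 8.217 + 203.906 + 11.079 + 14.226 = 237.428 m^2 sabins.
For T = 0.39 s, need A₂ = 0.161·V/T = 0.161·1517.248/0.39 = 626.351 sabins.
Additional absorption ΔA = 626.351 − 237.428 = 388.9 sabins.

388.9 sabins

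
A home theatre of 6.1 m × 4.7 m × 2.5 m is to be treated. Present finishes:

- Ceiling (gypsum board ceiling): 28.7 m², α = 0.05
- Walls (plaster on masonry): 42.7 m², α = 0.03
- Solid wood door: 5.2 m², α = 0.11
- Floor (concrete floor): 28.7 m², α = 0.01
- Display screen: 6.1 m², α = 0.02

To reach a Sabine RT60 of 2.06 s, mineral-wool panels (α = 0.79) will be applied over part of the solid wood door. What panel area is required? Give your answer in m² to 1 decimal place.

A₁ = Σ Sᵢαᵢ = 28.7×0.05 + 42.7×0.03 + 5.2×0.11 + 28.7×0.01 + 6.1×0.02 = 3.697 sabins.
Required A₂ = 0.161·71.675/2.06 = 5.602 sabins.
Absorption to add: 5.602 − 3.697 = 1.905 sabins.
Net gain per m²: Δα = 0.79 − 0.11 = 0.68.
Panel area = 1.905 / 0.68 = 2.8 m².

2.8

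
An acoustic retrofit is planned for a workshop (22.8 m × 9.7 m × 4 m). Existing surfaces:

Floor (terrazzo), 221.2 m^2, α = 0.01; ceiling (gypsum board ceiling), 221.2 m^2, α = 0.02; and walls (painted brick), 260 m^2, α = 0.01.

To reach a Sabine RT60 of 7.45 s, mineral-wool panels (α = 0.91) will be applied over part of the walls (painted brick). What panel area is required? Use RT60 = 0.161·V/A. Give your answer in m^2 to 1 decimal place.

11.0

Summing Sᵢαᵢ: 2.212 + 4.424 + 2.600 → A₁ = 9.236 sabins.
V = 884.64 m³. Target absorption A₂ = 0.161 × 884.64 / 7.45 = 19.118 sabins.
ΔA needed = 19.118 − 9.236 = 9.882 sabins.
Each m^2 of panel replacing the walls (painted brick) adds (0.91 − 0.01) = 0.90 sabins.
Area = ΔA/Δα = 9.882/0.90 = 11.0 m^2.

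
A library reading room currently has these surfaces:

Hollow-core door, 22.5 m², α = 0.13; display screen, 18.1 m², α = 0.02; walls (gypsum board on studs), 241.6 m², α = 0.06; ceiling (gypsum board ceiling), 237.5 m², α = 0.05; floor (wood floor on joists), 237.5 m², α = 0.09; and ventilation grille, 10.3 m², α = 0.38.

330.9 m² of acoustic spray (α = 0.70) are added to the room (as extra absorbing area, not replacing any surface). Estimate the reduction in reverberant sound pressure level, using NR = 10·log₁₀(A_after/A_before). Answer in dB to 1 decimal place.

7.2 dB

Equivalent absorption area: A_before = 22.5·0.13 + 18.1·0.02 + 241.6·0.06 + 237.5·0.05 + 237.5·0.09 + 10.3·0.38 = 54.947 m².
Treatment contributes 330.9·0.70 = 231.630 sabins.
New total A_after = 286.577 sabins.
Reduction = 10 log₁₀(A_after/A_before) = 10 log₁₀(5.2155) = 7.2 dB.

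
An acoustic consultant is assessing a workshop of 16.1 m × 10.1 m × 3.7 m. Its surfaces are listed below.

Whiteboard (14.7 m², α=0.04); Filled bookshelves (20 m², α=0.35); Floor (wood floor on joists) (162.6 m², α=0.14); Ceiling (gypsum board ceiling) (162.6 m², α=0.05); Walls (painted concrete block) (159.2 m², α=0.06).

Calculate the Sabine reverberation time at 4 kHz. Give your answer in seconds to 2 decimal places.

Total absorption A = 14.7×0.04 + 20×0.35 + 162.6×0.14 + 162.6×0.05 + 159.2×0.06
  = 0.588 + 7.000 + 22.764 + 8.130 + 9.552 = 48.034 m² sabins.
Room volume: 601.657 m³.
RT60 = 0.161 · V / A = 0.161 × 601.657 / 48.034 = 2.02 s.

2.02 s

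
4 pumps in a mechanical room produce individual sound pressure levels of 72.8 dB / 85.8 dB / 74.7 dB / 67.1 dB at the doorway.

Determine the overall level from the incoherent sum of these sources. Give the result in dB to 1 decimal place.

Sum in the linear (power) domain: Σ 10^(Lᵢ/10) = 10^(72.8/10) + 10^(85.8/10) + 10^(74.7/10) + 10^(67.1/10) = 4.339e+08.
Combined level = 10 log₁₀(4.339e+08) = 86.4 dB.

86.4 dB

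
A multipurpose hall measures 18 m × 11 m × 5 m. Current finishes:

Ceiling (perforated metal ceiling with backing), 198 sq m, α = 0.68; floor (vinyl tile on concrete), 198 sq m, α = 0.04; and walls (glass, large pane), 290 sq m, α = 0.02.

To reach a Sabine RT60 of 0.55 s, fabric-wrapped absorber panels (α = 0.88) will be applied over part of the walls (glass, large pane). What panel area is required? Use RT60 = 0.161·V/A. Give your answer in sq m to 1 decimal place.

164.5

Total absorption A₁ = 198·0.68 + 198·0.04 + 290·0.02
  = 134.640 + 7.920 + 5.800 = 148.360 sq m sabins.
Required A₂ = 0.161·990/0.55 = 289.800 sabins.
ΔA needed = 289.800 − 148.360 = 141.440 sabins.
Each sq m of panel replacing the walls (glass, large pane) adds (0.88 − 0.02) = 0.86 sabins.
Panel area = 141.440 / 0.86 = 164.5 sq m.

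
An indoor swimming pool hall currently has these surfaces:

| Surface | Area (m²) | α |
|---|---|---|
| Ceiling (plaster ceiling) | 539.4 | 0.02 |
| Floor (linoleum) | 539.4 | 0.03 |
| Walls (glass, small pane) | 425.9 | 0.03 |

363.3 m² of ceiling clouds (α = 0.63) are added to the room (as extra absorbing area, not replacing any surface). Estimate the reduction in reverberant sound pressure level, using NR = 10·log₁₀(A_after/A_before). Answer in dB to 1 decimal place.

8.3 dB

Equivalent absorption area: A_before = 539.4×0.02 + 539.4×0.03 + 425.9×0.03 = 39.747 m².
Treatment contributes 363.3·0.63 = 228.879 sabins.
New total A_after = 268.626 sabins.
Reduction = 10 log₁₀(A_after/A_before) = 10 log₁₀(6.7584) = 8.3 dB.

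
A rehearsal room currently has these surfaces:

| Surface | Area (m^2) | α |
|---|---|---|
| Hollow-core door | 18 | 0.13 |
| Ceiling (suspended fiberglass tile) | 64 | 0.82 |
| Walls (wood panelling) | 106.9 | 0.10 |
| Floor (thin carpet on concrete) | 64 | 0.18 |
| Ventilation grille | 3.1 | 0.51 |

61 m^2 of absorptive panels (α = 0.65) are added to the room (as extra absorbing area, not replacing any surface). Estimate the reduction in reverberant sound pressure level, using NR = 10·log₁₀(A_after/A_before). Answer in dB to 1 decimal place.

1.8 dB

Equivalent absorption area: A_before = 18·0.13 + 64·0.82 + 106.9·0.10 + 64·0.18 + 3.1·0.51 = 78.611 m^2.
Added absorption = 61 × 0.65 = 39.650 sabins.
New total A_after = 118.261 sabins.
NR = 10·log₁₀(118.261/78.611) = 1.8 dB.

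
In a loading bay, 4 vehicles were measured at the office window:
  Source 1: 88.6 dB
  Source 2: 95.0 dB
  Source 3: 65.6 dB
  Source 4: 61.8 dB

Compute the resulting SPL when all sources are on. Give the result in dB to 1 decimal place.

Sum in the linear (power) domain: Σ 10^(Lᵢ/10) = 10^(88.6/10) + 10^(95.0/10) + 10^(65.6/10) + 10^(61.8/10) = 3.892e+09.
Back to dB: 10·log₁₀ Σ = 95.9 dB.

95.9 dB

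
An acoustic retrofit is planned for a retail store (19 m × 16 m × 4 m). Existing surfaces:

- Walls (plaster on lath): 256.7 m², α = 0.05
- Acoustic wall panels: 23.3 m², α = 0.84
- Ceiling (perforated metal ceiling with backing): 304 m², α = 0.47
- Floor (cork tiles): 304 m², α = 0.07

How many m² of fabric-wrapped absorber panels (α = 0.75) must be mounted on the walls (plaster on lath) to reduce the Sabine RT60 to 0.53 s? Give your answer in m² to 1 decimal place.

246.9

A₁ = Σ Sᵢαᵢ = 256.7*0.05 + 23.3*0.84 + 304*0.47 + 304*0.07 = 196.567 sabins.
V = 1216 m³. Target absorption A₂ = 0.161 × 1216 / 0.53 = 369.389 sabins.
ΔA needed = 369.389 − 196.567 = 172.822 sabins.
Net gain per m²: Δα = 0.75 − 0.05 = 0.70.
Area = ΔA/Δα = 172.822/0.70 = 246.9 m².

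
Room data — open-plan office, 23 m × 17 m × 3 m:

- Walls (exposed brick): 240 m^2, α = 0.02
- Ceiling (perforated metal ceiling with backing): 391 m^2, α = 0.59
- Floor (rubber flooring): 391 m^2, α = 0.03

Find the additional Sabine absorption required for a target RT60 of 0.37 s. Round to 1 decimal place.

263.2 sabins

A₁ = Σ Sᵢαᵢ = 240·0.02 + 391·0.59 + 391·0.03 = 247.220 sabins.
V = 1173 m³. Required absorption A₂ = 0.161 × 1173 / 0.37 = 510.414 sabins.
Shortfall: 510.414 − 247.220 = 263.2 sabins.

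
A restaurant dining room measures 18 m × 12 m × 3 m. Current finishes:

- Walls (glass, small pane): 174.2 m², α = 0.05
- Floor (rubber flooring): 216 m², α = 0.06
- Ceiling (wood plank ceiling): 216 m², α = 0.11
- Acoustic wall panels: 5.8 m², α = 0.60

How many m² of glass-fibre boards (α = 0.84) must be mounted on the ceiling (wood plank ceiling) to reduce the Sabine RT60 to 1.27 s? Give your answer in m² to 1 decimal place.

Equivalent absorption area: A₁ = 174.2×0.05 + 216×0.06 + 216×0.11 + 5.8×0.60 = 48.910 m².
V = 648 m³. Target absorption A₂ = 0.161 × 648 / 1.27 = 82.148 sabins.
Absorption to add: 82.148 − 48.910 = 33.238 sabins.
Net gain per m²: Δα = 0.84 − 0.11 = 0.73.
Panel area = 33.238 / 0.73 = 45.5 m².

45.5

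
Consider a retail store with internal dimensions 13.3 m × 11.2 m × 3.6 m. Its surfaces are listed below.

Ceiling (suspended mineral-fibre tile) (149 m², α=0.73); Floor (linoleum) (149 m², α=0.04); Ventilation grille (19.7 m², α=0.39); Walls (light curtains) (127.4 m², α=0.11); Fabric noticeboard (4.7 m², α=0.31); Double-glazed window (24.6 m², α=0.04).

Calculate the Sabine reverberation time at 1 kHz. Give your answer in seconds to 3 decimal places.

0.622 s

Total absorption A = 149*0.73 + 149*0.04 + 19.7*0.39 + 127.4*0.11 + 4.7*0.31 + 24.6*0.04
  = 108.770 + 5.960 + 7.683 + 14.014 + 1.457 + 0.984 = 138.868 m² sabins.
Room volume: 536.256 m³.
RT60 = 0.161 · V / A = 0.161 × 536.256 / 138.868 = 0.622 s.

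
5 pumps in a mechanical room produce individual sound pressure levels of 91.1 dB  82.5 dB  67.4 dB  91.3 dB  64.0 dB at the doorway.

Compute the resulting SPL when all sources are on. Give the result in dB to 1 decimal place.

94.5 dB

Sum in the linear (power) domain: Σ 10^(Lᵢ/10) = 10^(91.1/10) + 10^(82.5/10) + 10^(67.4/10) + 10^(91.3/10) + 10^(64.0/10) = 2.823e+09.
Back to dB: 10·log₁₀ Σ = 94.5 dB.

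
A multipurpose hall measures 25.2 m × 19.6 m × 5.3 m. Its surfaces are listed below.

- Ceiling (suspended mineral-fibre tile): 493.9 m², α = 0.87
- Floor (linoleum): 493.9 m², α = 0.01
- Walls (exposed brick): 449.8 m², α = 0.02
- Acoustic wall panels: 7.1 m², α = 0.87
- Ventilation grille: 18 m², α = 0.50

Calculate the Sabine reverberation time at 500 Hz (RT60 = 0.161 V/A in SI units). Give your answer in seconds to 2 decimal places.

0.92 sec

Total absorption A = 493.9*0.87 + 493.9*0.01 + 449.8*0.02 + 7.1*0.87 + 18*0.50
  = 429.693 + 4.939 + 8.996 + 6.177 + 9.000 = 458.805 m² sabins.
Volume V = 25.2 × 19.6 × 5.3 = 2617.776 m³.
Sabine: RT60 = 0.161 × 2617.776 / 458.805 = 0.92 s.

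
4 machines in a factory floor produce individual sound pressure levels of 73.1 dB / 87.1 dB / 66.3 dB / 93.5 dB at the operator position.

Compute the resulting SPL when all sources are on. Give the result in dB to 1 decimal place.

Σ 10^(Lᵢ/10) = 2.776e+09.
L_total = 10·log₁₀(2.776e+09) = 94.4 dB.

94.4 dB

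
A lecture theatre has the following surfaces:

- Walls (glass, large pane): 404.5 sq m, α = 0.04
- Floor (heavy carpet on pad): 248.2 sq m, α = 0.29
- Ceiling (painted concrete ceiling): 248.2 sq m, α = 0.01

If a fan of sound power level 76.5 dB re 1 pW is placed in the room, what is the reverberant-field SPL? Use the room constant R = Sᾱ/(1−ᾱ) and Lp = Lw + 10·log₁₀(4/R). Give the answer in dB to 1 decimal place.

62.5 dB

A = 90.640 sabins; S = 900.9 sq m.
ᾱ = 90.640/900.9 = 0.1006; R = Sᾱ/(1−ᾱ) = 90.640/(1−0.1006) = 100.778 sq m.
Lp = Lw + 10 log₁₀(4/R) = 76.5 -14.01 = 62.5 dB.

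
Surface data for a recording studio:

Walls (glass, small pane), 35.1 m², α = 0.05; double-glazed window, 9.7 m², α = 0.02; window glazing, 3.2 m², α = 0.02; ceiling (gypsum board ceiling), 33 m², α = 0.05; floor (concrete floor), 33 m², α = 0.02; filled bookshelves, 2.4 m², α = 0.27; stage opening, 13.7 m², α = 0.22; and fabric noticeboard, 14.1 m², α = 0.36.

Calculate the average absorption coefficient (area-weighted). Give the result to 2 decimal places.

Total surface area S = 144.2 m².
Weighted sum Σ Sα = 13.061.
ᾱ = 13.061 / 144.2 = 0.09.

0.09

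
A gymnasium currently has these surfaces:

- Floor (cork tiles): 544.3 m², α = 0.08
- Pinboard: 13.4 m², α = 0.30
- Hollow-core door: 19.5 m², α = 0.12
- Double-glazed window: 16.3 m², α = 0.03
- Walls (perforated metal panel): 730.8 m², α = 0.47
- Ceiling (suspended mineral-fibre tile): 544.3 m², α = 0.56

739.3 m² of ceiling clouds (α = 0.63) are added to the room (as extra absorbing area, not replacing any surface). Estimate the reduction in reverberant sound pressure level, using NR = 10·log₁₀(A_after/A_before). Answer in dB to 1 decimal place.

Equivalent absorption area: A_before = 544.3×0.08 + 13.4×0.30 + 19.5×0.12 + 16.3×0.03 + 730.8×0.47 + 544.3×0.56 = 698.677 m².
Treatment contributes 739.3·0.63 = 465.759 sabins.
New total A_after = 1164.436 sabins.
NR = 10·log₁₀(1164.436/698.677) = 2.2 dB.

2.2 dB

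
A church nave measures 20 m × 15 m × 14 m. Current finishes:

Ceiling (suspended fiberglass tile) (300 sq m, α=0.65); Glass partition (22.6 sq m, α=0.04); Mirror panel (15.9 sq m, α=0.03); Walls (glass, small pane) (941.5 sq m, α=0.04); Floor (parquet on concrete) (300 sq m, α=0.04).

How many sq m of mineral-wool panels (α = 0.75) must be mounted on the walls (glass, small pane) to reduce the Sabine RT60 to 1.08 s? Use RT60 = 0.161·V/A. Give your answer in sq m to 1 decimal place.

Total absorption A₁ = 300·0.65 + 22.6·0.04 + 15.9·0.03 + 941.5·0.04 + 300·0.04
  = 195.000 + 0.904 + 0.477 + 37.660 + 12.000 = 246.041 sq m sabins.
Required A₂ = 0.161·4200/1.08 = 626.111 sabins.
ΔA needed = 626.111 − 246.041 = 380.070 sabins.
Each sq m of panel replacing the walls (glass, small pane) adds (0.75 − 0.04) = 0.71 sabins.
Panel area = 380.070 / 0.71 = 535.3 sq m.

535.3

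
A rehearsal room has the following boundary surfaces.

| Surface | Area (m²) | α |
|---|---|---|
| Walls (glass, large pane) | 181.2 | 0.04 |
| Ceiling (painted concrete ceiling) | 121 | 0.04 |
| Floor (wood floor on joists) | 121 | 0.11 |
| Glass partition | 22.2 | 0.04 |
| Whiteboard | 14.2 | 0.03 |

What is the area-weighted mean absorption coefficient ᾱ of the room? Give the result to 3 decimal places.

Total surface area S = 459.6 m².
Weighted sum Σ Sα = 26.712.
ᾱ = 26.712 / 459.6 = 0.058.

0.058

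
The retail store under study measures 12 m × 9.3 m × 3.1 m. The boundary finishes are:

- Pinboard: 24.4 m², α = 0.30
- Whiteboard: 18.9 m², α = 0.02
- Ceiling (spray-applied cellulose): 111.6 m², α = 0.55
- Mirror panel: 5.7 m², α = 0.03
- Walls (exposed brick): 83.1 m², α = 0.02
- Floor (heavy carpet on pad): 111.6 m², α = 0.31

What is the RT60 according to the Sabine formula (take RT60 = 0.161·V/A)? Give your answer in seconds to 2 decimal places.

0.53 s

Equivalent absorption area: A = 24.4×0.30 + 18.9×0.02 + 111.6×0.55 + 5.7×0.03 + 83.1×0.02 + 111.6×0.31 = 105.507 m².
V = 12·9.3·3.1 = 345.96 m³.
T = 0.161 V/A = 0.161·345.96/105.507 = 0.53 s.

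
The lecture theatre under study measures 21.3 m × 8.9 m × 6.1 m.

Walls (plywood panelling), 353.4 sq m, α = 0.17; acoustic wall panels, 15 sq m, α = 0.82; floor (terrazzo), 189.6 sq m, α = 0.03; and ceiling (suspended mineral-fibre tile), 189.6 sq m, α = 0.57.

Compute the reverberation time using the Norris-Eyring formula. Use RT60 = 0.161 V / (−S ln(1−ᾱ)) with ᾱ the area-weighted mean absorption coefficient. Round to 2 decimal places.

0.87 s

Total surface area S = 353.4 + 15 + 189.6 + 189.6 = 747.6 sq m.
Σ(Sᵢαᵢ) = 353.4·0.17 + 15·0.82 + 189.6·0.03 + 189.6·0.57 = 186.138.
ᾱ = 186.138 / 747.6 = 0.2490.
−S·ln(1−ᾱ) = −747.6 × ln(1 − 0.2490) = 214.075.
V = 21.3 × 8.9 × 6.1 = 1156.377 m³.
T = 0.161·V/[−S·ln(1−ᾱ)] = 0.161·1156.377/214.075 = 0.87 s.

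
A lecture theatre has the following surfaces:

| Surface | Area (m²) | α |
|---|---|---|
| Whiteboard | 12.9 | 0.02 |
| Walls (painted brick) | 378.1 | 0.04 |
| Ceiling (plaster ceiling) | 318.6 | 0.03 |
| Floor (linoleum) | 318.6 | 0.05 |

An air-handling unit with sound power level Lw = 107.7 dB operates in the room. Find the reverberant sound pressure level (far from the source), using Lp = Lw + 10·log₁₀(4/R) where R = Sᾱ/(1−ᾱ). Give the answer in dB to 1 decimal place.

A = 40.870 sabins; S = 1028.2 m².
ᾱ = 40.870/1028.2 = 0.0397; R = Sᾱ/(1−ᾱ) = 40.870/(1−0.0397) = 42.560 m².
Lp = 107.7 + 10·log₁₀(4/42.560) = 107.7 + (-10.27) = 97.4 dB.

97.4 dB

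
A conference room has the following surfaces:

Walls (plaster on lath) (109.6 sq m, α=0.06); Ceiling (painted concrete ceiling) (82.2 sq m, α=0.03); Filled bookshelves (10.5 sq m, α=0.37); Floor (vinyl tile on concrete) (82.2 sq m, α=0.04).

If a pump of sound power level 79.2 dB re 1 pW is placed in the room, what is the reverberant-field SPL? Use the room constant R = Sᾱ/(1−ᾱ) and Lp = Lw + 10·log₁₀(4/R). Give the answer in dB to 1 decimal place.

Σ(Sᵢαᵢ) = 109.6×0.06 + 82.2×0.03 + 10.5×0.37 + 82.2×0.04 = 16.215; total area S = 284.5 sq m.
ᾱ = 0.0570, so room constant R = A/(1−ᾱ) = 17.195 sq m.
Lp = Lw + 10 log₁₀(4/R) = 79.2 -6.33 = 72.9 dB.

72.9 dB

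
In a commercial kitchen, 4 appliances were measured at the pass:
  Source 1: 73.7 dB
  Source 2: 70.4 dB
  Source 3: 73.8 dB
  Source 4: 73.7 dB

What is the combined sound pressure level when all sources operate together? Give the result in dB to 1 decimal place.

Converting to relative power and adding: 10^(73.7/10) + 10^(70.4/10) + 10^(73.8/10) + 10^(73.7/10) = 8.184e+07.
Combined level = 10 log₁₀(8.184e+07) = 79.1 dB.

79.1 dB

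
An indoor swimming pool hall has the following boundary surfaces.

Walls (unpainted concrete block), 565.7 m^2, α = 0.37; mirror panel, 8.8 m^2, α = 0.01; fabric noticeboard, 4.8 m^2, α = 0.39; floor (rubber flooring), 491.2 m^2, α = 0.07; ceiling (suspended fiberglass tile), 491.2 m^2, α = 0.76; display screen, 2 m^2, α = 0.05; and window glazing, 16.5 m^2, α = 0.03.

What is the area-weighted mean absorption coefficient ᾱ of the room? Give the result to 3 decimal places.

0.392

S = Σ Sᵢ = 565.7 + 8.8 + 4.8 + 491.2 + 491.2 + 2 + 16.5 = 1580.2 m^2.
Σ(Sᵢαᵢ) = 565.7*0.37 + 8.8*0.01 + 4.8*0.39 + 491.2*0.07 + 491.2*0.76 + 2*0.05 + 16.5*0.03 = 619.560.
ᾱ = 619.560 / 1580.2 = 0.392.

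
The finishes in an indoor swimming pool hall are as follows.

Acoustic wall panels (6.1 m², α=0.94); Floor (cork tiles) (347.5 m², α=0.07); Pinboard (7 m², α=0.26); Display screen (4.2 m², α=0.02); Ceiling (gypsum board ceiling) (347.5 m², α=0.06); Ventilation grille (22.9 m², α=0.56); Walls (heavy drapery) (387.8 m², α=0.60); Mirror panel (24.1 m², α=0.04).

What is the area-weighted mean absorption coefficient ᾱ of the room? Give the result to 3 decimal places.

0.261

S = Σ Sᵢ = 6.1 + 347.5 + 7 + 4.2 + 347.5 + 22.9 + 387.8 + 24.1 = 1147.1 m².
A = 6.1×0.94 + 347.5×0.07 + 7×0.26 + 4.2×0.02 + 347.5×0.06 + 22.9×0.56 + 387.8×0.60 + 24.1×0.04 = 299.281 sabins.
ᾱ = 299.281 / 1147.1 = 0.261.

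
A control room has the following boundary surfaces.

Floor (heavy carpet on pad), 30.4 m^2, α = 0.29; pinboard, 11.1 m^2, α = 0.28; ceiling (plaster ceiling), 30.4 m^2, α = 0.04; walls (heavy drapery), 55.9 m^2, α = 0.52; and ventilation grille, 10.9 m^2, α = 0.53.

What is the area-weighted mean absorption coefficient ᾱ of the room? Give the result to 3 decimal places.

0.346

Total surface area S = 138.7 m^2.
Σ(Sᵢαᵢ) = 30.4*0.29 + 11.1*0.28 + 30.4*0.04 + 55.9*0.52 + 10.9*0.53 = 47.985.
ᾱ = A/S = 0.346.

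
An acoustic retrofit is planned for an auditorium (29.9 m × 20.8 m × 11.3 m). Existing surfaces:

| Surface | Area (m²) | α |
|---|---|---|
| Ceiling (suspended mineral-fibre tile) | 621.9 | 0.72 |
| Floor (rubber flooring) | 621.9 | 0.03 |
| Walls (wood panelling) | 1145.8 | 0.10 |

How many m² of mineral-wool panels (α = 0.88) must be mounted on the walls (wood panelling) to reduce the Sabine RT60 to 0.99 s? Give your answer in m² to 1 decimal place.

720.4

A₁ = Σ Sᵢαᵢ = 621.9×0.72 + 621.9×0.03 + 1145.8×0.10 = 581.005 sabins.
Required A₂ = 0.161·7027.696/0.99 = 1142.888 sabins.
ΔA needed = 1142.888 − 581.005 = 561.883 sabins.
Each m² of panel replacing the walls (wood panelling) adds (0.88 − 0.10) = 0.78 sabins.
Panel area = 561.883 / 0.78 = 720.4 m².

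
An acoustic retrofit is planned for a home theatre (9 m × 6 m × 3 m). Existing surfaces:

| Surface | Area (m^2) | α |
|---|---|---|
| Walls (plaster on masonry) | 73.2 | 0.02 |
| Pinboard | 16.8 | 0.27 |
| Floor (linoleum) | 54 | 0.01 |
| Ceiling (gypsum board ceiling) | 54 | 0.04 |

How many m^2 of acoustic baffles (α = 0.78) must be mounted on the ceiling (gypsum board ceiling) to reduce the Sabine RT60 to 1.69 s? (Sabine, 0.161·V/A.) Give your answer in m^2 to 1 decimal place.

9.1

Total absorption A₁ = 73.2×0.02 + 16.8×0.27 + 54×0.01 + 54×0.04
  = 1.464 + 4.536 + 0.540 + 2.160 = 8.700 m^2 sabins.
Required A₂ = 0.161·162/1.69 = 15.433 sabins.
ΔA needed = 15.433 − 8.700 = 6.733 sabins.
Net gain per m^2: Δα = 0.78 − 0.04 = 0.74.
Panel area = 6.733 / 0.74 = 9.1 m^2.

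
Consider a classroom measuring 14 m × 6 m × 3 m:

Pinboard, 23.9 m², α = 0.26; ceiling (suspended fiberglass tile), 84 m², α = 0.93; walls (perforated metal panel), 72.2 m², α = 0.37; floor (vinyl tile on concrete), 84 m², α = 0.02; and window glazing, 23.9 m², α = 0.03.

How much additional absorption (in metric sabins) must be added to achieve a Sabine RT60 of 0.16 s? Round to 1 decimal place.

140.1 sabins

Summing Sᵢαᵢ: 6.214 + 78.120 + 26.714 + 1.680 + 0.717 → A₁ = 113.445 sabins.
V = 252 m³. Required absorption A₂ = 0.161 × 252 / 0.16 = 253.575 sabins.
Shortfall: 253.575 − 113.445 = 140.1 sabins.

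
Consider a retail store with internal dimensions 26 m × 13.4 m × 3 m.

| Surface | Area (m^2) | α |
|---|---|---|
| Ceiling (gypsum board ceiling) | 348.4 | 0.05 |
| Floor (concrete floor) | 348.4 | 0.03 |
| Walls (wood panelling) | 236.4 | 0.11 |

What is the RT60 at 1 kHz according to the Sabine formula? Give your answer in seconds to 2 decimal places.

3.12 seconds

Total absorption A = 348.4×0.05 + 348.4×0.03 + 236.4×0.11
  = 17.420 + 10.452 + 26.004 = 53.876 m^2 sabins.
Volume V = 26 × 13.4 × 3 = 1045.2 m³.
RT60 = 0.161 · V / A = 0.161 × 1045.2 / 53.876 = 3.12 s.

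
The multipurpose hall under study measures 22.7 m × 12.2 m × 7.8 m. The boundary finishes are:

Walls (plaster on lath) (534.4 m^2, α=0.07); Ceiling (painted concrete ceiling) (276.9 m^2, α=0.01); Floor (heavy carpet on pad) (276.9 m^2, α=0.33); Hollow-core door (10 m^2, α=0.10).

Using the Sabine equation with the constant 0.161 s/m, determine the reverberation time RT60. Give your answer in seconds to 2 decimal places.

Summing Sᵢαᵢ: 37.408 + 2.769 + 91.377 + 1.000 → A = 132.554 sabins.
Volume V = 22.7 × 12.2 × 7.8 = 2160.132 m³.
RT60 = 0.161 · V / A = 0.161 × 2160.132 / 132.554 = 2.62 s.

2.62 s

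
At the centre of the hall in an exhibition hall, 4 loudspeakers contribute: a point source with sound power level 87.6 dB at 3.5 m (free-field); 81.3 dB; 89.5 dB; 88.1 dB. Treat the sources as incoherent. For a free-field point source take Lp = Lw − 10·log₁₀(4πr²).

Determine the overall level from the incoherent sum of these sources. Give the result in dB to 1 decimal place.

92.2 dB

Source at 3.5 m: Lp = 87.6 − 10·log₁₀(4π·3.5²) = 87.6 − 10·log₁₀(153.938) = 65.7 dB.
Converting to relative power and adding: 10^(65.7/10) + 10^(81.3/10) + 10^(89.5/10) + 10^(88.1/10) = 1.676e+09.
Combined level = 10 log₁₀(1.676e+09) = 92.2 dB.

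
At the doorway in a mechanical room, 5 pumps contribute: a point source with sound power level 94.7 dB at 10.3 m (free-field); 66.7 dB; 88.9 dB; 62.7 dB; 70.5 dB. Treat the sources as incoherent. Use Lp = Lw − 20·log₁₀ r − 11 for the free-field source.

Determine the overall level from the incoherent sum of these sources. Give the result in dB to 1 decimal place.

Source at 10.3 m: Lp = 94.7 − 20·log₁₀(10.3) − 11 = 63.4 dB.
Σ 10^(Lᵢ/10) = 7.962e+08.
Back to dB: 10·log₁₀ Σ = 89.0 dB.

89.0 dB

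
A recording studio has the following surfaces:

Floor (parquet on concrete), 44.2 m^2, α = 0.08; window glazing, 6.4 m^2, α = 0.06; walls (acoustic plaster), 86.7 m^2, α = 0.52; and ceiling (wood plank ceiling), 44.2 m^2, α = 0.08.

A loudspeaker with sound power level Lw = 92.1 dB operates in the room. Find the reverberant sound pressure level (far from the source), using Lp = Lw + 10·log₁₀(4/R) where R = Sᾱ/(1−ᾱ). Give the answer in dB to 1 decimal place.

79.4 dB

A = 52.540 sabins; S = 181.5 m^2.
ᾱ = 52.540/181.5 = 0.2895; R = Sᾱ/(1−ᾱ) = 52.540/(1−0.2895) = 73.948 m^2.
Lp = 92.1 + 10·log₁₀(4/73.948) = 92.1 + (-12.67) = 79.4 dB.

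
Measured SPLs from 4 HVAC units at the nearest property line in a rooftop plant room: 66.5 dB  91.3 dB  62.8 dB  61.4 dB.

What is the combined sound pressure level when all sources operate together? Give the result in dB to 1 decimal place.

Converting to relative power and adding: 10^(66.5/10) + 10^(91.3/10) + 10^(62.8/10) + 10^(61.4/10) = 1.357e+09.
L_total = 10·log₁₀(1.357e+09) = 91.3 dB.

91.3 dB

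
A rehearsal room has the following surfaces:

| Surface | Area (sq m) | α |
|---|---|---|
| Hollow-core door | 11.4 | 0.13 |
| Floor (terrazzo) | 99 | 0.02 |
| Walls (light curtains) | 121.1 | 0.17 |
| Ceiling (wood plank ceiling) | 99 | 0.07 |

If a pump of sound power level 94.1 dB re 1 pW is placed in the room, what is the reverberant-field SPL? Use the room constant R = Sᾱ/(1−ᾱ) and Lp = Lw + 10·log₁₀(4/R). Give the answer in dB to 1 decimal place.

84.8 dB

A = 30.979 sabins; S = 330.5 sq m.
ᾱ = 30.979/330.5 = 0.0937; R = Sᾱ/(1−ᾱ) = 30.979/(1−0.0937) = 34.182 sq m.
Lp = Lw + 10 log₁₀(4/R) = 94.1 -9.32 = 84.8 dB.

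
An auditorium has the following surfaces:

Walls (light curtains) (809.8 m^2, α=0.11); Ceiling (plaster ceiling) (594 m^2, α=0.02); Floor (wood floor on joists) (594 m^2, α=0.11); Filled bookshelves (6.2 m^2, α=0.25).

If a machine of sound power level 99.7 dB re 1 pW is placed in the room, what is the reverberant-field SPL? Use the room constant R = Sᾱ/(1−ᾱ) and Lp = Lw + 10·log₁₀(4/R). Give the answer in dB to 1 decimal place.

Σ(Sᵢαᵢ) = 809.8·0.11 + 594·0.02 + 594·0.11 + 6.2·0.25 = 167.848; total area S = 2004.0 m^2.
ᾱ = 0.0838, so room constant R = A/(1−ᾱ) = 183.200 m^2.
Lp = 99.7 + 10·log₁₀(4/183.200) = 99.7 + (-16.61) = 83.1 dB.

83.1 dB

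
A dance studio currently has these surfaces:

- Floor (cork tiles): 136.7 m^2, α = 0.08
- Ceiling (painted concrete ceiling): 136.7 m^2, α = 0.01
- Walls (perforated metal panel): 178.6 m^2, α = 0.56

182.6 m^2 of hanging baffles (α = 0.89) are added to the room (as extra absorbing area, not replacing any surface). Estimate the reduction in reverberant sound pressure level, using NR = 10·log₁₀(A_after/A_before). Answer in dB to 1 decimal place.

A_before = Σ Sᵢαᵢ = 136.7×0.08 + 136.7×0.01 + 178.6×0.56 = 112.319 sabins.
Treatment contributes 182.6·0.89 = 162.514 sabins.
A_after = 112.319 + 162.514 = 274.833 sabins.
Reduction = 10 log₁₀(A_after/A_before) = 10 log₁₀(2.4469) = 3.9 dB.

3.9 dB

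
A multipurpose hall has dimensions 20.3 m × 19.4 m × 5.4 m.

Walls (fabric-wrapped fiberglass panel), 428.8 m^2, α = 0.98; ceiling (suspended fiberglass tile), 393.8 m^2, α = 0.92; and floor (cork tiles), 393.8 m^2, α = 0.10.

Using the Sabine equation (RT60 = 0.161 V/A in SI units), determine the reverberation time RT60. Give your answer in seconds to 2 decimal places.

0.42 s

Equivalent absorption area: A = 428.8×0.98 + 393.8×0.92 + 393.8×0.10 = 821.900 m^2.
Room volume: 2126.628 m³.
T = 0.161 V/A = 0.161·2126.628/821.900 = 0.42 s.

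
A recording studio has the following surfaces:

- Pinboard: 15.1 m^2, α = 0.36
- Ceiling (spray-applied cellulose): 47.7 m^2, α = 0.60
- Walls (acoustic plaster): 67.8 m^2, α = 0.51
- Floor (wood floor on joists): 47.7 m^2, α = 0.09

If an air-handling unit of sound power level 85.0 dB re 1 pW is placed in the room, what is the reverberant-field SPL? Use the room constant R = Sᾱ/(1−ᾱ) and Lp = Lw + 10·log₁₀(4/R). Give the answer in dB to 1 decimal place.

70.1 dB

A = 72.927 sabins; S = 178.3 m^2.
ᾱ = 0.4090, so room constant R = A/(1−ᾱ) = 123.396 m^2.
Lp = Lw + 10 log₁₀(4/R) = 85.0 -14.89 = 70.1 dB.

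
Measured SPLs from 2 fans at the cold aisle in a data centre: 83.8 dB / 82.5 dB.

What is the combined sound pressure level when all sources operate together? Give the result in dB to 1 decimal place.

Σ 10^(Lᵢ/10) = 4.177e+08.
Back to dB: 10·log₁₀ Σ = 86.2 dB.

86.2 dB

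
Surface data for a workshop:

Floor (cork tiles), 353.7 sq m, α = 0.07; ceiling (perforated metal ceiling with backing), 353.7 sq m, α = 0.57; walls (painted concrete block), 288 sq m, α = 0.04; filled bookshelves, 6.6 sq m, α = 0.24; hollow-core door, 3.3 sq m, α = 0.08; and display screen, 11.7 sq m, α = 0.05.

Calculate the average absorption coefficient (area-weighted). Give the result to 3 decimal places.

Total surface area S = 1017.0 sq m.
Weighted sum Σ Sα = 240.321.
ᾱ = A/S = 0.236.

0.236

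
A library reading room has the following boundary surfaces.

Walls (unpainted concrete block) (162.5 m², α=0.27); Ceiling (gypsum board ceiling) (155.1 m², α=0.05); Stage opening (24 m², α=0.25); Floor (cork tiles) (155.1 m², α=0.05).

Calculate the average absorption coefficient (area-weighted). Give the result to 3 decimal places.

S = Σ Sᵢ = 162.5 + 155.1 + 24 + 155.1 = 496.7 m².
Σ(Sᵢαᵢ) = 162.5·0.27 + 155.1·0.05 + 24·0.25 + 155.1·0.05 = 65.385.
ᾱ = 65.385 / 496.7 = 0.132.

0.132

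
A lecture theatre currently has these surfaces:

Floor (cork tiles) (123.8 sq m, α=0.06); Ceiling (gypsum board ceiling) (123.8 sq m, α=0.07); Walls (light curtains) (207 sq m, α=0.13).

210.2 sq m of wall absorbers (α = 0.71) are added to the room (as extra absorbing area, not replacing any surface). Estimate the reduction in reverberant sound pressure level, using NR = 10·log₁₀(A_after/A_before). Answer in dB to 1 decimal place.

Total absorption A_before = 123.8·0.06 + 123.8·0.07 + 207·0.13
  = 7.428 + 8.666 + 26.910 = 43.004 sq m sabins.
Added absorption = 210.2 × 0.71 = 149.242 sabins.
A_after = 43.004 + 149.242 = 192.246 sabins.
NR = 10·log₁₀(192.246/43.004) = 6.5 dB.

6.5 dB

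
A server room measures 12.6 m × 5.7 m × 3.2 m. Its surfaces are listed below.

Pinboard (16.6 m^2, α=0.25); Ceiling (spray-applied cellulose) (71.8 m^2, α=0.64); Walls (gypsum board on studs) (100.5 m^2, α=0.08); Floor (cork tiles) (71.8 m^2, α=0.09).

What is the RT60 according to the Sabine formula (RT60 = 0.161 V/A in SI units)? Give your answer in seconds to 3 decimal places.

0.573 s

A = Σ Sᵢαᵢ = 16.6×0.25 + 71.8×0.64 + 100.5×0.08 + 71.8×0.09 = 64.604 sabins.
Room volume: 229.824 m³.
Sabine: RT60 = 0.161 × 229.824 / 64.604 = 0.573 s.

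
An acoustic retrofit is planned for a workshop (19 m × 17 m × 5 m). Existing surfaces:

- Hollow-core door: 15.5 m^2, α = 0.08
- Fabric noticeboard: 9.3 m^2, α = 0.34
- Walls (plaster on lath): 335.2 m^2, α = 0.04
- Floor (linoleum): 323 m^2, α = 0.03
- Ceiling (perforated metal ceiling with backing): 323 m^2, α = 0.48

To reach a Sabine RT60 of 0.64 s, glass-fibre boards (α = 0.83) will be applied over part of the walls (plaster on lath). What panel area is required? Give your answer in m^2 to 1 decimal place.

Summing Sᵢαᵢ: 1.240 + 3.162 + 13.408 + 9.690 + 155.040 → A₁ = 182.540 sabins.
Required A₂ = 0.161·1615/0.64 = 406.273 sabins.
Absorption to add: 406.273 − 182.540 = 223.733 sabins.
Each m^2 of panel replacing the walls (plaster on lath) adds (0.83 − 0.04) = 0.79 sabins.
Area = ΔA/Δα = 223.733/0.79 = 283.2 m^2.

283.2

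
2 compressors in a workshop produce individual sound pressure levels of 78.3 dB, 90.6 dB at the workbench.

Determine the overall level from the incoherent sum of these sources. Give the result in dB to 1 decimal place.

90.8 dB

Sum in the linear (power) domain: Σ 10^(Lᵢ/10) = 10^(78.3/10) + 10^(90.6/10) = 1.216e+09.
Back to dB: 10·log₁₀ Σ = 90.8 dB.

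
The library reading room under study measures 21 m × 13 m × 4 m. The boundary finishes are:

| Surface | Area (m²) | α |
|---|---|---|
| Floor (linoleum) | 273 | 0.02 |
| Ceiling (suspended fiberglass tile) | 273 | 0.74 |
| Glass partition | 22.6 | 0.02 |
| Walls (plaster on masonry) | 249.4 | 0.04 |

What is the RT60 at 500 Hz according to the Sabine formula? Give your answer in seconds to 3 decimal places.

Summing Sᵢαᵢ: 5.460 + 202.020 + 0.452 + 9.976 → A = 217.908 sabins.
Room volume: 1092 m³.
RT60 = 0.161 · V / A = 0.161 × 1092 / 217.908 = 0.807 s.

0.807 s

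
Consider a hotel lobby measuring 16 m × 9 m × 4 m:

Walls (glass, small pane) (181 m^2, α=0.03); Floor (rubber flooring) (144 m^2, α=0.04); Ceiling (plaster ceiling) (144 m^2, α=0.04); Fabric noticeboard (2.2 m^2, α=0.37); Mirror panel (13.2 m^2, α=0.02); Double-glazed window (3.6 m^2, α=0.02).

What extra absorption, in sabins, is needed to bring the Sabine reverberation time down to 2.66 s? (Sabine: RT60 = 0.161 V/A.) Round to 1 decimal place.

Equivalent absorption area: A₁ = 181×0.03 + 144×0.04 + 144×0.04 + 2.2×0.37 + 13.2×0.02 + 3.6×0.02 = 18.100 m^2.
V = 576 m³. Required absorption A₂ = 0.161 × 576 / 2.66 = 34.863 sabins.
Additional absorption ΔA = 34.863 − 18.100 = 16.8 sabins.

16.8 sabins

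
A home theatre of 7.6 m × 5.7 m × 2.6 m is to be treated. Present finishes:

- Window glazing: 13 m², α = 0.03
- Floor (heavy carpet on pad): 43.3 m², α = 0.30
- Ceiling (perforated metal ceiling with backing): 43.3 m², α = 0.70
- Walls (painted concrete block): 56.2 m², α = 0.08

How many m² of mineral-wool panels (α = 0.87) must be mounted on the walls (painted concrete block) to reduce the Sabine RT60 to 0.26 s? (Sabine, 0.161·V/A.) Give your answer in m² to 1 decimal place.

A₁ = Σ Sᵢαᵢ = 13·0.03 + 43.3·0.30 + 43.3·0.70 + 56.2·0.08 = 48.186 sabins.
Required A₂ = 0.161·112.632/0.26 = 69.745 sabins.
Absorption to add: 69.745 − 48.186 = 21.559 sabins.
Net gain per m²: Δα = 0.87 − 0.08 = 0.79.
Area = ΔA/Δα = 21.559/0.79 = 27.3 m².

27.3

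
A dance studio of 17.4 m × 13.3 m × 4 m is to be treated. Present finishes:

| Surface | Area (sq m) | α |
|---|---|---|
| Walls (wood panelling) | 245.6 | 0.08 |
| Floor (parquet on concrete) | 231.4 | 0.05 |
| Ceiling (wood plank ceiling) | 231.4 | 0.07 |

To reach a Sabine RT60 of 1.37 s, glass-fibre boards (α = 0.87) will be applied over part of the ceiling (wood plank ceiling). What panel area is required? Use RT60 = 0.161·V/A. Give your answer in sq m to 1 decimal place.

A₁ = Σ Sᵢαᵢ = 245.6*0.08 + 231.4*0.05 + 231.4*0.07 = 47.416 sabins.
Required A₂ = 0.161·925.68/1.37 = 108.784 sabins.
Absorption to add: 108.784 − 47.416 = 61.368 sabins.
Each sq m of panel replacing the ceiling (wood plank ceiling) adds (0.87 − 0.07) = 0.80 sabins.
Area = ΔA/Δα = 61.368/0.80 = 76.7 sq m.

76.7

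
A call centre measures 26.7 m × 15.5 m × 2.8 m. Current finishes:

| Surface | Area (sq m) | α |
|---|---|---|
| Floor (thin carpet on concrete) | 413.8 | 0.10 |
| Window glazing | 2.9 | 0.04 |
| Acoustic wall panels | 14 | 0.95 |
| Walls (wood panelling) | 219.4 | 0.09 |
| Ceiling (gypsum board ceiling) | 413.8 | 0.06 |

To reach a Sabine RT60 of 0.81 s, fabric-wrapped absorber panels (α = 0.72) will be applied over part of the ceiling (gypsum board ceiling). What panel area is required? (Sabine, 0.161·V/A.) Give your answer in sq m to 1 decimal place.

Summing Sᵢαᵢ: 41.380 + 0.116 + 13.300 + 19.746 + 24.828 → A₁ = 99.370 sabins.
Required A₂ = 0.161·1158.78/0.81 = 230.325 sabins.
Absorption to add: 230.325 − 99.370 = 130.955 sabins.
Each sq m of panel replacing the ceiling (gypsum board ceiling) adds (0.72 − 0.06) = 0.66 sabins.
Panel area = 130.955 / 0.66 = 198.4 sq m.

198.4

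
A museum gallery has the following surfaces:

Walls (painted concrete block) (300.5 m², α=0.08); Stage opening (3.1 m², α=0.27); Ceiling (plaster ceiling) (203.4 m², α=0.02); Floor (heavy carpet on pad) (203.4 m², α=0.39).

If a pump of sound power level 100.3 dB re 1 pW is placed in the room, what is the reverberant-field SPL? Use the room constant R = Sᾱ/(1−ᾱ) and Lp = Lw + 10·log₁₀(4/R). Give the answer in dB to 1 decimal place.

85.3 dB

A = 108.271 sabins; S = 710.4 m².
ᾱ = 0.1524, so room constant R = A/(1−ᾱ) = 127.738 m².
Lp = Lw + 10 log₁₀(4/R) = 100.3 -15.04 = 85.3 dB.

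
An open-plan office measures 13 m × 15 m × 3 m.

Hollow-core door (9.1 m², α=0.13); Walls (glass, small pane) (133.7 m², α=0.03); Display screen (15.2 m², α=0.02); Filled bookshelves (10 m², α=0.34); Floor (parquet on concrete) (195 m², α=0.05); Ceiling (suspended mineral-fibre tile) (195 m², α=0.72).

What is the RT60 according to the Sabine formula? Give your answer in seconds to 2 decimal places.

0.59 seconds

Total absorption A = 9.1·0.13 + 133.7·0.03 + 15.2·0.02 + 10·0.34 + 195·0.05 + 195·0.72
  = 1.183 + 4.011 + 0.304 + 3.400 + 9.750 + 140.400 = 159.048 m² sabins.
V = 13·15·3 = 585 m³.
T = 0.161 V/A = 0.161·585/159.048 = 0.59 s.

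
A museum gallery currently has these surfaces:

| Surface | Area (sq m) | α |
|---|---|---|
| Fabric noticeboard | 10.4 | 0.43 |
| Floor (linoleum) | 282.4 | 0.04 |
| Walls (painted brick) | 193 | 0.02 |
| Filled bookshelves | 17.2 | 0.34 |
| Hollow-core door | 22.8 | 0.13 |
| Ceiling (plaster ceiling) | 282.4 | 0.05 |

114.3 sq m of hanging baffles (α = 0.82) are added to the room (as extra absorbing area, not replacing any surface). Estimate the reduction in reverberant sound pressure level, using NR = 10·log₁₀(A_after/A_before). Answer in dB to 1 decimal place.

Equivalent absorption area: A_before = 10.4*0.43 + 282.4*0.04 + 193*0.02 + 17.2*0.34 + 22.8*0.13 + 282.4*0.05 = 42.560 sq m.
Added absorption = 114.3 × 0.82 = 93.726 sabins.
New total A_after = 136.286 sabins.
Reduction = 10 log₁₀(A_after/A_before) = 10 log₁₀(3.2022) = 5.1 dB.

5.1 dB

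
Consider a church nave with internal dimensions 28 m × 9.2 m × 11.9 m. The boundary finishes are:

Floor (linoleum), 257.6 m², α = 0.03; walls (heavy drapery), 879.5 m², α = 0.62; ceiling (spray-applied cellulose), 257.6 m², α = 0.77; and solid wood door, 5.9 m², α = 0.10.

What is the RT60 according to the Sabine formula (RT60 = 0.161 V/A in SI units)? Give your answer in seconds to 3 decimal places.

Total absorption A = 257.6*0.03 + 879.5*0.62 + 257.6*0.77 + 5.9*0.10
  = 7.728 + 545.290 + 198.352 + 0.590 = 751.960 m² sabins.
V = 28·9.2·11.9 = 3065.44 m³.
RT60 = 0.161 · V / A = 0.161 × 3065.44 / 751.960 = 0.656 s.

0.656 s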